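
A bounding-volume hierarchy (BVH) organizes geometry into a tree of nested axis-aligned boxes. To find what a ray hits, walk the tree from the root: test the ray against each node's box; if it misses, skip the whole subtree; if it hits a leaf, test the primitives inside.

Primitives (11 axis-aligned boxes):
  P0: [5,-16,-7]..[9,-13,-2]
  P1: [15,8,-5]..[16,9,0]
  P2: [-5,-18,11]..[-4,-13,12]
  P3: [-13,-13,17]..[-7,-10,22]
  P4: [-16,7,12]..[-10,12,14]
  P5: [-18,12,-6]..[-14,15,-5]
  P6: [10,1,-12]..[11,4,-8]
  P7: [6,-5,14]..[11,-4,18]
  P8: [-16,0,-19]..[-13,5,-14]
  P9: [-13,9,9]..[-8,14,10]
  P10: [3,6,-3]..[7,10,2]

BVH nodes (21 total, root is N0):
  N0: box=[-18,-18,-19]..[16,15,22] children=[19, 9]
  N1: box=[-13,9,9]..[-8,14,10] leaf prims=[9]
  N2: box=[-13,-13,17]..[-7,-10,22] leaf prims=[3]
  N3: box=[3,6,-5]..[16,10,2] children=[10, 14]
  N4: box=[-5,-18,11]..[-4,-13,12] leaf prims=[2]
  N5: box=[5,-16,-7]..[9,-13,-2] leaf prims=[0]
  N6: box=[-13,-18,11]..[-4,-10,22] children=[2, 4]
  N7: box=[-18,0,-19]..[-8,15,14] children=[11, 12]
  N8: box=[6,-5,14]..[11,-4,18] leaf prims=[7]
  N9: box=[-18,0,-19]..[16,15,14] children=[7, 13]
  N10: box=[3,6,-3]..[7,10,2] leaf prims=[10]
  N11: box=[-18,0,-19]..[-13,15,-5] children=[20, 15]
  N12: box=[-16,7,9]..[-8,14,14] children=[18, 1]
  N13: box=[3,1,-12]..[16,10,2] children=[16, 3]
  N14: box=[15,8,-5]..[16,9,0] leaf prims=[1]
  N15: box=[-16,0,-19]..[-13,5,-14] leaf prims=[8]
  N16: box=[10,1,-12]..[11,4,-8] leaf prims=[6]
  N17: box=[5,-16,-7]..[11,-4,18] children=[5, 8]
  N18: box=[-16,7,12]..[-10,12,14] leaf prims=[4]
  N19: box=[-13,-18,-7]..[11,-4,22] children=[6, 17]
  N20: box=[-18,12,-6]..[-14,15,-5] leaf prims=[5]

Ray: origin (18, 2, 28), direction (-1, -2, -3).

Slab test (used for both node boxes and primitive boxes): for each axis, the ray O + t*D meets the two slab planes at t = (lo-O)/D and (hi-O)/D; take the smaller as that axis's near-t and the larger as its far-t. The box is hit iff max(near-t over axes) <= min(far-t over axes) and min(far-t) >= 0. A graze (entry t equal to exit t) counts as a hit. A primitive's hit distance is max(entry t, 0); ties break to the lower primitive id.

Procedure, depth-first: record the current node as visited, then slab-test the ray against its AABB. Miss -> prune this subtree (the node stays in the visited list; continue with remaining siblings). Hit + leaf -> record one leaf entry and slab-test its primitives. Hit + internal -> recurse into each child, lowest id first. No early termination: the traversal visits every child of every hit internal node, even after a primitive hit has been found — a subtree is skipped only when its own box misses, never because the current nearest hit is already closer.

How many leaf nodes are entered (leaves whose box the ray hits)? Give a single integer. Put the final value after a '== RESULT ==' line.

Trace the traversal:
N0 x:[2,36] y:[-13/2,10] z:[2,47/3] -> hit [2,10], descend [9, 19]
  N9 x:[2,36] y:[-13/2,1] z:[14/3,47/3] -> miss, prune
  N19 x:[7,31] y:[3,10] z:[2,35/3] -> hit [7,10], descend [6, 17]
    N6 x:[22,31] y:[6,10] z:[2,17/3] -> miss, prune
    N17 x:[7,13] y:[3,9] z:[10/3,35/3] -> hit [7,9], descend [5, 8]
      N5 x:[9,13] y:[15/2,9] z:[10,35/3] -> miss, prune
      N8 x:[7,12] y:[3,7/2] z:[10/3,14/3] -> miss, prune

7 AABB tests over nodes [0, 9, 19, 6, 17, 5, 8]; 0 leaves entered; closest miss.

== RESULT ==
0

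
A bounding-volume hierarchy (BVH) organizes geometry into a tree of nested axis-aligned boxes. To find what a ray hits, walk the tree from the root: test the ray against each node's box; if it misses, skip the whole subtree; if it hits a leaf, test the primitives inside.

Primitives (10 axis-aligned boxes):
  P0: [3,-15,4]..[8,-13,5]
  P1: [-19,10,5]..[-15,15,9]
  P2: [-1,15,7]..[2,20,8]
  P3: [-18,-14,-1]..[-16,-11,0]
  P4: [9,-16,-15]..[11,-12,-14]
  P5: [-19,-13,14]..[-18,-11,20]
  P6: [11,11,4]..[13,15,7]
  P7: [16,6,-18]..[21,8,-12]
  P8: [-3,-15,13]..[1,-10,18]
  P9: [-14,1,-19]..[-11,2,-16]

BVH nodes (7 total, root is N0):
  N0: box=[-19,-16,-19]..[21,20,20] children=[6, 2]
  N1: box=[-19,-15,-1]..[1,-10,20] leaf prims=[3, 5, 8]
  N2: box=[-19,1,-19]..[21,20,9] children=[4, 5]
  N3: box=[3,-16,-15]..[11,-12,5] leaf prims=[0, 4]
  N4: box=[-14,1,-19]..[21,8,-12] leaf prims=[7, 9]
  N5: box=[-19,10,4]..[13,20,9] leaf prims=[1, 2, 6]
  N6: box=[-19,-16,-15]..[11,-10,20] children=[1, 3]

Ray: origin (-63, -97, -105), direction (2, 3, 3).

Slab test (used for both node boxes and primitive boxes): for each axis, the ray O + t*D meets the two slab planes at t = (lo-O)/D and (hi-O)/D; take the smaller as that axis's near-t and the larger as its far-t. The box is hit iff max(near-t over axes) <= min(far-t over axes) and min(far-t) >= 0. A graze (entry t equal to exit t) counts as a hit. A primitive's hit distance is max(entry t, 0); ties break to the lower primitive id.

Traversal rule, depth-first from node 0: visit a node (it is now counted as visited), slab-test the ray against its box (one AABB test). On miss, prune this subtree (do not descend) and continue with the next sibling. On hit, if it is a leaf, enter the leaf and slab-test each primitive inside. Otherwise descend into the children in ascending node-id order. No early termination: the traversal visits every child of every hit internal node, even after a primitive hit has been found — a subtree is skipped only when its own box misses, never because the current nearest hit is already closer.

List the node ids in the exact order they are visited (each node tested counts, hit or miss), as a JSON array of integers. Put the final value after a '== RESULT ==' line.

Traverse from the root:
N0 x:[22,42] y:[27,39] z:[86/3,125/3] -> hit [86/3,39], descend [2, 6]
  N2 x:[22,42] y:[98/3,39] z:[86/3,38] -> hit [98/3,38], descend [4, 5]
    N4 x:[49/2,42] y:[98/3,35] z:[86/3,31] -> miss, prune
    N5 x:[22,38] y:[107/3,39] z:[109/3,38] -> hit [109/3,38] leaf, test {P1(miss), P2(miss), P6@t=37}
  N6 x:[22,37] y:[27,29] z:[30,125/3] -> miss, prune

Visited [0, 2, 4, 5, 6]. Tests: 5 box, 1 leaf. Nearest: P6.

== RESULT ==
[0, 2, 4, 5, 6]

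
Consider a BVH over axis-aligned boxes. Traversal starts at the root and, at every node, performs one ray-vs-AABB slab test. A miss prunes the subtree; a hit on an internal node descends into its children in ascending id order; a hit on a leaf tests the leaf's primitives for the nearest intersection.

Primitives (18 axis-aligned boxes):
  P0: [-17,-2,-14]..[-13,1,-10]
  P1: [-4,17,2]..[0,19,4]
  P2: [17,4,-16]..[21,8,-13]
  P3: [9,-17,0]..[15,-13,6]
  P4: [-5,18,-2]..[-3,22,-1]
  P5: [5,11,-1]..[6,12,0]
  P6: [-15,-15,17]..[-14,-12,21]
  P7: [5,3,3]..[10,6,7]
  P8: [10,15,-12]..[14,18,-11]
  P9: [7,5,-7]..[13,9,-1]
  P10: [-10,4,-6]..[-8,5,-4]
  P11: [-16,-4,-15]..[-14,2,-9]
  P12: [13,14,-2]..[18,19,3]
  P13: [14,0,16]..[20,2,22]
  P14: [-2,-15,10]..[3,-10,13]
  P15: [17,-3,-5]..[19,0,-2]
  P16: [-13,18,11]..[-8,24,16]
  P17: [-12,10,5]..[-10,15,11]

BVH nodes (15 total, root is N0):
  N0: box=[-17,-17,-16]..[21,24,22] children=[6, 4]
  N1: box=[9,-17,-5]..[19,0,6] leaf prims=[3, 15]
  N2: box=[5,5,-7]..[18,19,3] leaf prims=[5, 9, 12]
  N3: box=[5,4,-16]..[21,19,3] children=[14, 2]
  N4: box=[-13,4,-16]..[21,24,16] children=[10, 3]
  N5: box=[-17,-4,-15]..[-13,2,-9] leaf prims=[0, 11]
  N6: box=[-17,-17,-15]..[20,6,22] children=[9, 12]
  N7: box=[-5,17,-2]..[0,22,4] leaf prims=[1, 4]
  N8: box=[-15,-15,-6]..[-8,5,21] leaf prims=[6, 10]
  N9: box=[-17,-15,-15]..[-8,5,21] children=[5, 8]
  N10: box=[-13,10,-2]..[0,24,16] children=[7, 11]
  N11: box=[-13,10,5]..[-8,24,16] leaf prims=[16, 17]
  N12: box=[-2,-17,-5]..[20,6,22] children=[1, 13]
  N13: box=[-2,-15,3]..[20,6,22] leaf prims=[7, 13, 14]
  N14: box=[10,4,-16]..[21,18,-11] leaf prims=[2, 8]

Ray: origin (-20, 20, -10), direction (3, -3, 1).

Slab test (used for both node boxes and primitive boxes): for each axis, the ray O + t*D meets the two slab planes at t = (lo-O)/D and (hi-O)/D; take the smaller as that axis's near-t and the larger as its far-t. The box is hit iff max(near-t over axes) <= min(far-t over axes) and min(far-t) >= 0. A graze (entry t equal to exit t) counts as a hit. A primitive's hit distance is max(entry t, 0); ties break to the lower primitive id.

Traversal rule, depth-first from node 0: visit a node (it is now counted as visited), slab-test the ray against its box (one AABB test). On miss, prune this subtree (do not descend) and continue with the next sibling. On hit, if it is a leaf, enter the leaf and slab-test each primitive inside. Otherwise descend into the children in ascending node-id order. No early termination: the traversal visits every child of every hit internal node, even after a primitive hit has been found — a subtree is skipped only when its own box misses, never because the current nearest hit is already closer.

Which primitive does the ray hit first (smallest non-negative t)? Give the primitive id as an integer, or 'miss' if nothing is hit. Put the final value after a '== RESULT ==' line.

Trace the traversal:
N0 x:[1,41/3] y:[-4/3,37/3] z:[-6,32] -> hit [1,37/3], descend [4, 6]
  N4 x:[7/3,41/3] y:[-4/3,16/3] z:[-6,26] -> hit [7/3,16/3], descend [3, 10]
    N3 x:[25/3,41/3] y:[1/3,16/3] z:[-6,13] -> miss, prune
    N10 x:[7/3,20/3] y:[-4/3,10/3] z:[8,26] -> miss, prune
  N6 x:[1,40/3] y:[14/3,37/3] z:[-5,32] -> hit [14/3,37/3], descend [9, 12]
    N9 x:[1,4] y:[5,35/3] z:[-5,31] -> miss, prune
    N12 x:[6,40/3] y:[14/3,37/3] z:[5,32] -> hit [6,37/3], descend [1, 13]
      N1 x:[29/3,13] y:[20/3,37/3] z:[5,16] -> hit [29/3,37/3] leaf, test {P3@t=11, P15(miss)}
      N13 x:[6,40/3] y:[14/3,35/3] z:[13,32] -> miss, prune

Summary -> nodes [0, 4, 3, 10, 6, 9, 12, 1, 13]; box-tests=9; leaf-entries=1; first=P3

== RESULT ==
3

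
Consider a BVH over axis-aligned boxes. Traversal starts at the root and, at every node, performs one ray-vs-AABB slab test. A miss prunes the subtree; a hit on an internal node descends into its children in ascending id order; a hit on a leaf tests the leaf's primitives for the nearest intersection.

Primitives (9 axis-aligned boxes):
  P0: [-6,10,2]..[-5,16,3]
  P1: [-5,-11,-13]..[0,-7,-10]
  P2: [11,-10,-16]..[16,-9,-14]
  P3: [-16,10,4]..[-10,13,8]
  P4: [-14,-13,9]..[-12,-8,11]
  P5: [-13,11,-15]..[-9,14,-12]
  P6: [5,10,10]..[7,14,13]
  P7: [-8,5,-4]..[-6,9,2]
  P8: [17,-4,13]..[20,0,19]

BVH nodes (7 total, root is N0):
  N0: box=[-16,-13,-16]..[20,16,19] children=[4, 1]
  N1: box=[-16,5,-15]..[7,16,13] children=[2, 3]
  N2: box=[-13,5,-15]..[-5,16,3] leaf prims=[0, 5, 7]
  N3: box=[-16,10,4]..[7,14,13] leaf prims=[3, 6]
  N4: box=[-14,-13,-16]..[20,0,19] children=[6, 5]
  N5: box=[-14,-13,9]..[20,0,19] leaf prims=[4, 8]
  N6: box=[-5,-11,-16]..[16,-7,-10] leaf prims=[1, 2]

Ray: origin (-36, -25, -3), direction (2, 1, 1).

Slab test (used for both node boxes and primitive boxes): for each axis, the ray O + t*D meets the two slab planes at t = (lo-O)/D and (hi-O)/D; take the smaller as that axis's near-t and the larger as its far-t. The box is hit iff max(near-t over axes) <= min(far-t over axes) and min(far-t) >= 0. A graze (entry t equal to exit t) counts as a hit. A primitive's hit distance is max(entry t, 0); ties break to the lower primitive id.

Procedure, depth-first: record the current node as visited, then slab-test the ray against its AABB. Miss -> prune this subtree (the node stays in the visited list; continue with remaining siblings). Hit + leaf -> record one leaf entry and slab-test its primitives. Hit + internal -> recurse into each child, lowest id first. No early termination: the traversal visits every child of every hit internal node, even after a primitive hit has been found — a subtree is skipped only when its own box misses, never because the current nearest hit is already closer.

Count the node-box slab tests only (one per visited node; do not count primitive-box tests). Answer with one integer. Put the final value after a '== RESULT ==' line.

Trace the traversal:
N0 x:[10,28] y:[12,41] z:[-13,22] -> hit [12,22], descend [1, 4]
  N1 x:[10,43/2] y:[30,41] z:[-12,16] -> miss, prune
  N4 x:[11,28] y:[12,25] z:[-13,22] -> hit [12,22], descend [5, 6]
    N5 x:[11,28] y:[12,25] z:[12,22] -> hit [12,22] leaf, test {P4@t=12, P8(miss)}
    N6 x:[31/2,26] y:[14,18] z:[-13,-7] -> miss, prune

Visited [0, 1, 4, 5, 6]. Tests: 5 box, 1 leaf. Nearest: P4.

== RESULT ==
5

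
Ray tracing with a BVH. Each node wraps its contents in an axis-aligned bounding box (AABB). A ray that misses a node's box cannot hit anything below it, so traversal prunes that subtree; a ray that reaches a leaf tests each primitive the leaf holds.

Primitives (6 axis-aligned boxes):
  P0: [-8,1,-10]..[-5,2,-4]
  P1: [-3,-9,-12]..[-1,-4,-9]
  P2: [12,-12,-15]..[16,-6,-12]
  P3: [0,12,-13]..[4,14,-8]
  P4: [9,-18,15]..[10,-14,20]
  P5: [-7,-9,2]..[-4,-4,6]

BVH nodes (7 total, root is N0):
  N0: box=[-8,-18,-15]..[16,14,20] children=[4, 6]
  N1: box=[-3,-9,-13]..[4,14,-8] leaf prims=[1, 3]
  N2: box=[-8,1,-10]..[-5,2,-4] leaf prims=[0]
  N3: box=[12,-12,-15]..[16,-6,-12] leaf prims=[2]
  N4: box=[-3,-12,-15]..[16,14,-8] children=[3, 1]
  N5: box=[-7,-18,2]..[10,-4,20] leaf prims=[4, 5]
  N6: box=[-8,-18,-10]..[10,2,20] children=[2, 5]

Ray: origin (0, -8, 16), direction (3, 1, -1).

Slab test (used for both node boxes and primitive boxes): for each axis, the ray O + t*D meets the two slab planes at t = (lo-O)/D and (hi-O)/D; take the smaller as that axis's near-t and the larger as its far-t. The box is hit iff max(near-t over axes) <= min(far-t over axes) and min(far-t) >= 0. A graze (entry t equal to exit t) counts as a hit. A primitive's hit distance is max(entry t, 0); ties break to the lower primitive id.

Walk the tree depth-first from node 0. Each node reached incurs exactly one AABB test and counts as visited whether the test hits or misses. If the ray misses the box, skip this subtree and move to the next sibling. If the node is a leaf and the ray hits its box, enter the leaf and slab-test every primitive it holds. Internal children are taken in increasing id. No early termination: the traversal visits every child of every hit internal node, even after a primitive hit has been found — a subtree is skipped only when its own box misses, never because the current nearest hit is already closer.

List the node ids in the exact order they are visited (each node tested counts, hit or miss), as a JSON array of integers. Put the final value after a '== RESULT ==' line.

Walk:
N0 x:[-8/3,16/3] y:[-10,22] z:[-4,31] -> hit [-8/3,16/3], descend [4, 6]
  N4 x:[-1,16/3] y:[-4,22] z:[24,31] -> miss, prune
  N6 x:[-8/3,10/3] y:[-10,10] z:[-4,26] -> hit [-8/3,10/3], descend [2, 5]
    N2 x:[-8/3,-5/3] y:[9,10] z:[20,26] -> miss, prune
    N5 x:[-7/3,10/3] y:[-10,4] z:[-4,14] -> hit [-7/3,10/3] leaf, test {P4(miss), P5(miss)}

Summary -> nodes [0, 4, 6, 2, 5]; box-tests=5; leaf-entries=1; first=miss

== RESULT ==
[0, 4, 6, 2, 5]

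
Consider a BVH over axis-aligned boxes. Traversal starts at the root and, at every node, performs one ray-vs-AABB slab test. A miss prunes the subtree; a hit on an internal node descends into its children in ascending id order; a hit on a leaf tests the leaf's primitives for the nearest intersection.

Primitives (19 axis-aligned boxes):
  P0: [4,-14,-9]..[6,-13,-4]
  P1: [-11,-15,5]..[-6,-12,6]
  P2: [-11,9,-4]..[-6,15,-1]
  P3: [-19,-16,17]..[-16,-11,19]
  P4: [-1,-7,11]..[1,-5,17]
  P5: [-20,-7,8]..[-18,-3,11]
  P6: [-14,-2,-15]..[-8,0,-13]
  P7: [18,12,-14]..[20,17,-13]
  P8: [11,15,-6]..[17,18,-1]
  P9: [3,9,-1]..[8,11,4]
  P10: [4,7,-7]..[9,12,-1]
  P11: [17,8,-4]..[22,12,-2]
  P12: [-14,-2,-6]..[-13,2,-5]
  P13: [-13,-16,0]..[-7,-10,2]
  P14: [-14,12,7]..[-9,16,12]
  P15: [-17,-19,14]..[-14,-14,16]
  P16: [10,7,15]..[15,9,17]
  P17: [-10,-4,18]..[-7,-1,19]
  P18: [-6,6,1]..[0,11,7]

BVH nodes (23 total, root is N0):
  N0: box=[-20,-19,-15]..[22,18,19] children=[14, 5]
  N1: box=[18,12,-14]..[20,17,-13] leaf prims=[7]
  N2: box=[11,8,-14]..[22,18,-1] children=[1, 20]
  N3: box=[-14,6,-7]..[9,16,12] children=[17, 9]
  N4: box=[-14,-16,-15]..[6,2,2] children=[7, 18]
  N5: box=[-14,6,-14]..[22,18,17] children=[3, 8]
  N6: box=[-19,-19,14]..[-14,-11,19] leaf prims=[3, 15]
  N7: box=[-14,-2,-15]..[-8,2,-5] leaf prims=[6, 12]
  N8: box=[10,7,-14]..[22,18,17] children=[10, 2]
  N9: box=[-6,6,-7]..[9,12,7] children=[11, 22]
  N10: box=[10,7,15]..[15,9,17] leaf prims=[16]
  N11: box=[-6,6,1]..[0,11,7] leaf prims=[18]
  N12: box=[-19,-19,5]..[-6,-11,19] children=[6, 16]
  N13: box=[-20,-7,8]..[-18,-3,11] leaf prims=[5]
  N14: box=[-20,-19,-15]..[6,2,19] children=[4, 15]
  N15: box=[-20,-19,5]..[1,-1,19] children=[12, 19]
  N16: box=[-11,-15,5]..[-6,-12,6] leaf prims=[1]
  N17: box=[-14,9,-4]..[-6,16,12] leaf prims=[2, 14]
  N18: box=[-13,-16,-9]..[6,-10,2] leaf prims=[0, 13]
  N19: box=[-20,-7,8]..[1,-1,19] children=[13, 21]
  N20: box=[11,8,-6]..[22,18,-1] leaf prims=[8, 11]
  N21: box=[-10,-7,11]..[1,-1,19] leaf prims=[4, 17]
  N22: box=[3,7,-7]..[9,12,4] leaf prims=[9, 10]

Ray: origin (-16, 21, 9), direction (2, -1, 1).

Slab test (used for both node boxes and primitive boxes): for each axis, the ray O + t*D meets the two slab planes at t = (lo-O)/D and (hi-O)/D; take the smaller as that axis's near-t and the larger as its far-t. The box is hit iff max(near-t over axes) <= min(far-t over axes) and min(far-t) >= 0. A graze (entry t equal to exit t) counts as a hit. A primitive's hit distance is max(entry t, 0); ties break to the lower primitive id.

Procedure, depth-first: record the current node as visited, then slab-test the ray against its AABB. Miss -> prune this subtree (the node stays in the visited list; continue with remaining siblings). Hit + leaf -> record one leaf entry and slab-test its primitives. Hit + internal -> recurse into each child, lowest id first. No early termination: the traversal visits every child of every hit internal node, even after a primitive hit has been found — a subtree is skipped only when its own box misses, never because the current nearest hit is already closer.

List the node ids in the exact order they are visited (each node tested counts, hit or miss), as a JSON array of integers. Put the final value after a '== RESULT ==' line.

Traverse from the root:
N0 x:[-2,19] y:[3,40] z:[-24,10] -> hit [3,10], descend [5, 14]
  N5 x:[1,19] y:[3,15] z:[-23,8] -> hit [3,8], descend [3, 8]
    N3 x:[1,25/2] y:[5,15] z:[-16,3] -> miss, prune
    N8 x:[13,19] y:[3,14] z:[-23,8] -> miss, prune
  N14 x:[-2,11] y:[19,40] z:[-24,10] -> miss, prune

Summary -> nodes [0, 5, 3, 8, 14]; box-tests=5; leaf-entries=0; first=miss

== RESULT ==
[0, 5, 3, 8, 14]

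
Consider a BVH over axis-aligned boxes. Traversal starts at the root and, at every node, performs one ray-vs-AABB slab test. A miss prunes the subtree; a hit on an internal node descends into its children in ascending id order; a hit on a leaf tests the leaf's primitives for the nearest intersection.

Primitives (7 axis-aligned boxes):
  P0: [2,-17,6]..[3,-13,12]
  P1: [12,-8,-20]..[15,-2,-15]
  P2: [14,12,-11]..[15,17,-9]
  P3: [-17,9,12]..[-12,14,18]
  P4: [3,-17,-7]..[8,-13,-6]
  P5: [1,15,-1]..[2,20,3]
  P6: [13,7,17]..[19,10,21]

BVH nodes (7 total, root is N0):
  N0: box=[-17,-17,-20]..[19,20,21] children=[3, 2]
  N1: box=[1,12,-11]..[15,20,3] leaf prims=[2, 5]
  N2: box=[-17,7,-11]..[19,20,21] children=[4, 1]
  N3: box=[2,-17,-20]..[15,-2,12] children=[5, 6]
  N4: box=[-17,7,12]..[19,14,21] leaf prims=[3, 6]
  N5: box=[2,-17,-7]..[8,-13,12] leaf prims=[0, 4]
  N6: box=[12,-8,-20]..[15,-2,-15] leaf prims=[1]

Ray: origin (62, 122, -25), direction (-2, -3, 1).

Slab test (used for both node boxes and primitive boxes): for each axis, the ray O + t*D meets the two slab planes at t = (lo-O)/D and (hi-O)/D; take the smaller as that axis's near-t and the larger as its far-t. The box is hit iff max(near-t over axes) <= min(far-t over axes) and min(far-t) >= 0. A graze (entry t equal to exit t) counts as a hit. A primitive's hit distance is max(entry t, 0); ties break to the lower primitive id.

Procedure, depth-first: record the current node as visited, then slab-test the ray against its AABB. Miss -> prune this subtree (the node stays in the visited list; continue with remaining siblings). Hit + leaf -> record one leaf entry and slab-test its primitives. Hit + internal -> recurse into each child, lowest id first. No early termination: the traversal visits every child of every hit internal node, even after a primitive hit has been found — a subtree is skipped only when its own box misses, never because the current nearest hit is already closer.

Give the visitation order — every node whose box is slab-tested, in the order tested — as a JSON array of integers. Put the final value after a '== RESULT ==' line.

Trace the traversal:
N0 x:[43/2,79/2] y:[34,139/3] z:[5,46] -> hit [34,79/2], descend [2, 3]
  N2 x:[43/2,79/2] y:[34,115/3] z:[14,46] -> hit [34,115/3], descend [1, 4]
    N1 x:[47/2,61/2] y:[34,110/3] z:[14,28] -> miss, prune
    N4 x:[43/2,79/2] y:[36,115/3] z:[37,46] -> hit [37,115/3] leaf, test {P3@t=37, P6(miss)}
  N3 x:[47/2,30] y:[124/3,139/3] z:[5,37] -> miss, prune

order=[0, 2, 1, 4, 3]  |boxes|=5  |leaves|=1  hit=P3

== RESULT ==
[0, 2, 1, 4, 3]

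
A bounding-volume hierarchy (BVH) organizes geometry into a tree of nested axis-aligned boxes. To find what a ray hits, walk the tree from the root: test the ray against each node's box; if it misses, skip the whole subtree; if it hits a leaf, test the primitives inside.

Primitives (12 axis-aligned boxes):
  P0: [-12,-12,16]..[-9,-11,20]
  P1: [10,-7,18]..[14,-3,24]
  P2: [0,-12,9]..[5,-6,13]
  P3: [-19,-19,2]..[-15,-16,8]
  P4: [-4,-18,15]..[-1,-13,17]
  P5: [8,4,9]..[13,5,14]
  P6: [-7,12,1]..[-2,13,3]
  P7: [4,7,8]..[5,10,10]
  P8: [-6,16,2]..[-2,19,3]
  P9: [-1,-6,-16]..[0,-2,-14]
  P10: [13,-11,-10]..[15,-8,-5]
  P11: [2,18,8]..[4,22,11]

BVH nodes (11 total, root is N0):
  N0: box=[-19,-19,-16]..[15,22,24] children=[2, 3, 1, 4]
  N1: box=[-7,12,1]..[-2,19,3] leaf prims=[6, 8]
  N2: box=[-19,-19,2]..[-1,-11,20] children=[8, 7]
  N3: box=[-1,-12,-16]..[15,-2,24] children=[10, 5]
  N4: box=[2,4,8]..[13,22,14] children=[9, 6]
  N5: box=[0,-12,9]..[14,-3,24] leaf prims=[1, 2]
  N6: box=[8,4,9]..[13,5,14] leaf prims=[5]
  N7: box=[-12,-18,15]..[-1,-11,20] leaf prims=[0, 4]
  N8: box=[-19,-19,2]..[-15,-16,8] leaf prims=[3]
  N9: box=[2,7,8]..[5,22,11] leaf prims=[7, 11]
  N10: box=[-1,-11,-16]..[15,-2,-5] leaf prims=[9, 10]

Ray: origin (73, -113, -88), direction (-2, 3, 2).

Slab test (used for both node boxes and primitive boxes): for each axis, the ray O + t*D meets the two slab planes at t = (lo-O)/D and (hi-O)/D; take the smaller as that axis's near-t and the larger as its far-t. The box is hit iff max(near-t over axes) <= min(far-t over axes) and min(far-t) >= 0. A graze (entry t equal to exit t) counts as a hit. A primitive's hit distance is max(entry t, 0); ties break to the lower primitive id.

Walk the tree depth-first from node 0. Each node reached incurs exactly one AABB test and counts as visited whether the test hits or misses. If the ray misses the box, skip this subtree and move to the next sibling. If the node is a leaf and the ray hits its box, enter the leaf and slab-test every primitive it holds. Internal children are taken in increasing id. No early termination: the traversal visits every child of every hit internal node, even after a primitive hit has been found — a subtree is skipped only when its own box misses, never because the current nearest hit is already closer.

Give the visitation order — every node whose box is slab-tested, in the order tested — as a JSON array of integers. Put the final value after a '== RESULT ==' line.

Trace the traversal:
N0 x:[29,46] y:[94/3,45] z:[36,56] -> hit [36,45], descend [1, 2, 3, 4]
  N1 x:[75/2,40] y:[125/3,44] z:[89/2,91/2] -> miss, prune
  N2 x:[37,46] y:[94/3,34] z:[45,54] -> miss, prune
  N3 x:[29,37] y:[101/3,37] z:[36,56] -> hit [36,37], descend [5, 10]
    N5 x:[59/2,73/2] y:[101/3,110/3] z:[97/2,56] -> miss, prune
    N10 x:[29,37] y:[34,37] z:[36,83/2] -> hit [36,37] leaf, test {P9@t=73/2, P10(miss)}
  N4 x:[30,71/2] y:[39,45] z:[48,51] -> miss, prune

Visited [0, 1, 2, 3, 5, 10, 4]. Tests: 7 box, 1 leaf. Nearest: P9.

== RESULT ==
[0, 1, 2, 3, 5, 10, 4]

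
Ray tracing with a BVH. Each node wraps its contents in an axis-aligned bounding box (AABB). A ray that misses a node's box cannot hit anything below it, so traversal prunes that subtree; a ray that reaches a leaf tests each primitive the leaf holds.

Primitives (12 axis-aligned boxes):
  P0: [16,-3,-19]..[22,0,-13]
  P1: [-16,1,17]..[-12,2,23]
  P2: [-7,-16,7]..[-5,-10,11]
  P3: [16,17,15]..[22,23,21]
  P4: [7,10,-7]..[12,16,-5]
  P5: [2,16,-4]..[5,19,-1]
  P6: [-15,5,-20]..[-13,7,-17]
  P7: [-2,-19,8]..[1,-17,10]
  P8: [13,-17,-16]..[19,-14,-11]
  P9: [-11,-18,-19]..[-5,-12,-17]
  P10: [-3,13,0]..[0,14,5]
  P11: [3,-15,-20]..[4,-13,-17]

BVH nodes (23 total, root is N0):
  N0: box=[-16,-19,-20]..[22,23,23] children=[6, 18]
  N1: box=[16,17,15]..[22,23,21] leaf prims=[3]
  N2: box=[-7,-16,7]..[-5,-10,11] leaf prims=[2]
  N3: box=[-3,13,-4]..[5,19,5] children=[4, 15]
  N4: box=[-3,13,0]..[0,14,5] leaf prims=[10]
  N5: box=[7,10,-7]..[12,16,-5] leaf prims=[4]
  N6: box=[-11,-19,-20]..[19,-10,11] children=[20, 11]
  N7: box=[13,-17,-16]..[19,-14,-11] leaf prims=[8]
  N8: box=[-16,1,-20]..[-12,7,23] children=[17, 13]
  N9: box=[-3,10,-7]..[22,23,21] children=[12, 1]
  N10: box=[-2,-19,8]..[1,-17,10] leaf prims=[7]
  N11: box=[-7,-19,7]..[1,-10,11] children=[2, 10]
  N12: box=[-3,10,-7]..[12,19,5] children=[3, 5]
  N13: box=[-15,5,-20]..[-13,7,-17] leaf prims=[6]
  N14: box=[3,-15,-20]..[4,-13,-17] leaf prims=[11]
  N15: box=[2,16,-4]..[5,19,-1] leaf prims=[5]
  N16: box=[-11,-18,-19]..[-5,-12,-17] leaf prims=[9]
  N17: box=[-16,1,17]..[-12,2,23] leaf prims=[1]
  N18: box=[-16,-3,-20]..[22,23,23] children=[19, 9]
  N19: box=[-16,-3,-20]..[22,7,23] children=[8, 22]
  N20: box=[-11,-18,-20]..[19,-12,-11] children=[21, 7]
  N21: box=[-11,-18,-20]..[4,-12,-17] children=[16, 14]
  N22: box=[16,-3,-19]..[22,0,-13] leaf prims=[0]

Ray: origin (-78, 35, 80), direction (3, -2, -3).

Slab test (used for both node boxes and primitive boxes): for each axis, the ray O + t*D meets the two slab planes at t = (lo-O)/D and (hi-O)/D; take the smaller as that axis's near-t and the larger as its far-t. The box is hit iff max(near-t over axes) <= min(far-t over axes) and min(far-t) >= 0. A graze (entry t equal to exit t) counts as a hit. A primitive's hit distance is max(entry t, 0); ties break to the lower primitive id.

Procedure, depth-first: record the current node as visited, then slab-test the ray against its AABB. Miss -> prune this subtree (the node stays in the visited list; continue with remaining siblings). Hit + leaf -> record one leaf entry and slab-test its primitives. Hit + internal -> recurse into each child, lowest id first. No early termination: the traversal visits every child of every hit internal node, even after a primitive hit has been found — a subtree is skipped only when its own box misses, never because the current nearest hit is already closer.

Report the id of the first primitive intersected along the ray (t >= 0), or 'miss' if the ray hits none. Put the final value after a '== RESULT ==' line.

Walk:
N0 x:[62/3,100/3] y:[6,27] z:[19,100/3] -> hit [62/3,27], descend [6, 18]
  N6 x:[67/3,97/3] y:[45/2,27] z:[23,100/3] -> hit [23,27], descend [11, 20]
    N11 x:[71/3,79/3] y:[45/2,27] z:[23,73/3] -> hit [71/3,73/3], descend [2, 10]
      N2 x:[71/3,73/3] y:[45/2,51/2] z:[23,73/3] -> hit [71/3,73/3] leaf, test {P2@t=71/3}
      N10 x:[76/3,79/3] y:[26,27] z:[70/3,24] -> miss, prune
    N20 x:[67/3,97/3] y:[47/2,53/2] z:[91/3,100/3] -> miss, prune
  N18 x:[62/3,100/3] y:[6,19] z:[19,100/3] -> miss, prune

7 AABB tests over nodes [0, 6, 11, 2, 10, 20, 18]; 1 leaf entered; closest P2.

== RESULT ==
2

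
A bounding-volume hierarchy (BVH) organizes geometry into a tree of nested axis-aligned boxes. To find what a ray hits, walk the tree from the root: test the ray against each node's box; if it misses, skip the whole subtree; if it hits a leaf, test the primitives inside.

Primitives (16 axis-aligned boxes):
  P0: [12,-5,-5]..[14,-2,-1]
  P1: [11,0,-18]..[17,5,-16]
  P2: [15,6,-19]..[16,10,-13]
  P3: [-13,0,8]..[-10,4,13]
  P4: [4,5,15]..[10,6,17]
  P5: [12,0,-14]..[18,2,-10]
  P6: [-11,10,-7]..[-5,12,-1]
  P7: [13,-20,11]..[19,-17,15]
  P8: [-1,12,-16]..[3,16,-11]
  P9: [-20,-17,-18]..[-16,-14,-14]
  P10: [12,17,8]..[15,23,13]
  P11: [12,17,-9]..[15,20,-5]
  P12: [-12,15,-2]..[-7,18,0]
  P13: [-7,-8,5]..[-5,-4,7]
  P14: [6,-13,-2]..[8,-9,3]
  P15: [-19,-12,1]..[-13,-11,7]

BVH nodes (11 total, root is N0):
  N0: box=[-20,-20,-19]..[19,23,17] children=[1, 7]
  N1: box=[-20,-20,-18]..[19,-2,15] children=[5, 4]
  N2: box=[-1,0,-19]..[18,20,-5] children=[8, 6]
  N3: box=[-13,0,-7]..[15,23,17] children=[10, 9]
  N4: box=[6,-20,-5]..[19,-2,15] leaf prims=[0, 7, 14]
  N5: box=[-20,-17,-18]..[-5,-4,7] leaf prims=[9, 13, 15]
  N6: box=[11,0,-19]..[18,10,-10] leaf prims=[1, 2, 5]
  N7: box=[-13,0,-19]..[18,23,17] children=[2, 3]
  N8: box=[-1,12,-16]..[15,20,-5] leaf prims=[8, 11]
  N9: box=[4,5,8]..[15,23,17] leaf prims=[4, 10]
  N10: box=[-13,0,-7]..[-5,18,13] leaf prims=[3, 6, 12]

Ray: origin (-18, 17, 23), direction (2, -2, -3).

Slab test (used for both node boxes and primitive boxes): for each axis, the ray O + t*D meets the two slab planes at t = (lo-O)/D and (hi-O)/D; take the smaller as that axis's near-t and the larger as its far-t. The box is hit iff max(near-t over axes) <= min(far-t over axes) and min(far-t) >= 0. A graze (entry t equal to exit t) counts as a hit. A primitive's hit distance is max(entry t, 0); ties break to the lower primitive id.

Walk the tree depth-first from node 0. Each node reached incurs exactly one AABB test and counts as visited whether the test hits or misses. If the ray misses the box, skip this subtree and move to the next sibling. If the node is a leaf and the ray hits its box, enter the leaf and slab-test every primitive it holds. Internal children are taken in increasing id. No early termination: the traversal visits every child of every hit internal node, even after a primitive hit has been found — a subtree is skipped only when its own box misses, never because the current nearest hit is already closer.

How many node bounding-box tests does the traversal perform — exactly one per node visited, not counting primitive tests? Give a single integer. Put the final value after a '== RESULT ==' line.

Walk:
N0 x:[-1,37/2] y:[-3,37/2] z:[2,14] -> hit [2,14], descend [1, 7]
  N1 x:[-1,37/2] y:[19/2,37/2] z:[8/3,41/3] -> hit [19/2,41/3], descend [4, 5]
    N4 x:[12,37/2] y:[19/2,37/2] z:[8/3,28/3] -> miss, prune
    N5 x:[-1,13/2] y:[21/2,17] z:[16/3,41/3] -> miss, prune
  N7 x:[5/2,18] y:[-3,17/2] z:[2,14] -> hit [5/2,17/2], descend [2, 3]
    N2 x:[17/2,18] y:[-3/2,17/2] z:[28/3,14] -> miss, prune
    N3 x:[5/2,33/2] y:[-3,17/2] z:[2,10] -> hit [5/2,17/2], descend [9, 10]
      N9 x:[11,33/2] y:[-3,6] z:[2,5] -> miss, prune
      N10 x:[5/2,13/2] y:[-1/2,17/2] z:[10/3,10] -> hit [10/3,13/2] leaf, test {P3(miss), P6(miss), P12(miss)}

Summary -> nodes [0, 1, 4, 5, 7, 2, 3, 9, 10]; box-tests=9; leaf-entries=1; first=miss

== RESULT ==
9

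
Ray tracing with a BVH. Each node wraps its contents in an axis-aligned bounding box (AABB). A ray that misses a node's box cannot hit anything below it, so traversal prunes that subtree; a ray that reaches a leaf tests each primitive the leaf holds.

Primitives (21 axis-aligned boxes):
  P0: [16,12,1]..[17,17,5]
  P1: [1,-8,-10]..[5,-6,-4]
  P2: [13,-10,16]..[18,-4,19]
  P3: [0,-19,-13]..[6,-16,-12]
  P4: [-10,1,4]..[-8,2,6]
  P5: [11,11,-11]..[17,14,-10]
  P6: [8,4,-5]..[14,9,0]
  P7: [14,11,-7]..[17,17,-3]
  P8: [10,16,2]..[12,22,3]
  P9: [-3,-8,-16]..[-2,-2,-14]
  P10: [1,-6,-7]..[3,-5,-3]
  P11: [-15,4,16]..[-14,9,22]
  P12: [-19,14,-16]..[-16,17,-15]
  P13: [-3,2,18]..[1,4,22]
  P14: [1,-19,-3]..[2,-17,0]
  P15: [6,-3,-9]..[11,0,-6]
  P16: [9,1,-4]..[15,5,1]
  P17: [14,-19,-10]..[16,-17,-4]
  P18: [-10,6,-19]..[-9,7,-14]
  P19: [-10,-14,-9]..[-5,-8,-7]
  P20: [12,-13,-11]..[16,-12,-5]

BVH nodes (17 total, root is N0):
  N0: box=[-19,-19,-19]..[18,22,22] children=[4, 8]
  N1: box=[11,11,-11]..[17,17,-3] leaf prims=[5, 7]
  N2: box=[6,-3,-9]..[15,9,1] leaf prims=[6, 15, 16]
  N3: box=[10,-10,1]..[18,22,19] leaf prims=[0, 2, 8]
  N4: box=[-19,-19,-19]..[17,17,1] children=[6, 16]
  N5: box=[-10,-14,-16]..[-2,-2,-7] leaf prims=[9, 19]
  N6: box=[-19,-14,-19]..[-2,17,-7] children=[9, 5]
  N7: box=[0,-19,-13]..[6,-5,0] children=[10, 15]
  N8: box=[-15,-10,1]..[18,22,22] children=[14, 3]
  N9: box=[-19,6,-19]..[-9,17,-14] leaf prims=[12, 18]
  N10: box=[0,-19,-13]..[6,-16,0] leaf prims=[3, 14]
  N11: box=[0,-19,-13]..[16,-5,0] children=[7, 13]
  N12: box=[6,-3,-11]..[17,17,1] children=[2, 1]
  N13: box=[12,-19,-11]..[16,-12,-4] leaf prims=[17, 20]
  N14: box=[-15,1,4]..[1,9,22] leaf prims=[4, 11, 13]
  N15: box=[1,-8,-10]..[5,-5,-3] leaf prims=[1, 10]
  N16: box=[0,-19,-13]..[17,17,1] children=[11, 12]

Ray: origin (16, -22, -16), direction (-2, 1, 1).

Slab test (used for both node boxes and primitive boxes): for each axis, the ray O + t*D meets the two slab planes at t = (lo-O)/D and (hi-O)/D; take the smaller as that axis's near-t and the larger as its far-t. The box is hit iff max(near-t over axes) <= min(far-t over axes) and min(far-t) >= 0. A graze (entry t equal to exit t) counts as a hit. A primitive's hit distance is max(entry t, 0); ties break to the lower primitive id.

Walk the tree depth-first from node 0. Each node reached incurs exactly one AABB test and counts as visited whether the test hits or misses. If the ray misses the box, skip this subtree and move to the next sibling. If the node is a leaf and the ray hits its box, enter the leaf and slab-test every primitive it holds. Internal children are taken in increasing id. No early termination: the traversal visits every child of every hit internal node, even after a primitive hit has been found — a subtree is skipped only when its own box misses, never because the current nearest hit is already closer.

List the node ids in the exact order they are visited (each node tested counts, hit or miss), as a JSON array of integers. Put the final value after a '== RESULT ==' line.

Traverse from the root:
N0 x:[-1,35/2] y:[3,44] z:[-3,38] -> hit [3,35/2], descend [4, 8]
  N4 x:[-1/2,35/2] y:[3,39] z:[-3,17] -> hit [3,17], descend [6, 16]
    N6 x:[9,35/2] y:[8,39] z:[-3,9] -> hit [9,9], descend [5, 9]
      N5 x:[9,13] y:[8,20] z:[0,9] -> hit [9,9] leaf, test {P9(miss), P19(miss)}
      N9 x:[25/2,35/2] y:[28,39] z:[-3,2] -> miss, prune
    N16 x:[-1/2,8] y:[3,39] z:[3,17] -> hit [3,8], descend [11, 12]
      N11 x:[0,8] y:[3,17] z:[3,16] -> hit [3,8], descend [7, 13]
        N7 x:[5,8] y:[3,17] z:[3,16] -> hit [5,8], descend [10, 15]
          N10 x:[5,8] y:[3,6] z:[3,16] -> hit [5,6] leaf, test {P3(miss), P14(miss)}
          N15 x:[11/2,15/2] y:[14,17] z:[6,13] -> miss, prune
        N13 x:[0,2] y:[3,10] z:[5,12] -> miss, prune
      N12 x:[-1/2,5] y:[19,39] z:[5,17] -> miss, prune
  N8 x:[-1,31/2] y:[12,44] z:[17,38] -> miss, prune

order=[0, 4, 6, 5, 9, 16, 11, 7, 10, 15, 13, 12, 8]  |boxes|=13  |leaves|=2  hit=miss

== RESULT ==
[0, 4, 6, 5, 9, 16, 11, 7, 10, 15, 13, 12, 8]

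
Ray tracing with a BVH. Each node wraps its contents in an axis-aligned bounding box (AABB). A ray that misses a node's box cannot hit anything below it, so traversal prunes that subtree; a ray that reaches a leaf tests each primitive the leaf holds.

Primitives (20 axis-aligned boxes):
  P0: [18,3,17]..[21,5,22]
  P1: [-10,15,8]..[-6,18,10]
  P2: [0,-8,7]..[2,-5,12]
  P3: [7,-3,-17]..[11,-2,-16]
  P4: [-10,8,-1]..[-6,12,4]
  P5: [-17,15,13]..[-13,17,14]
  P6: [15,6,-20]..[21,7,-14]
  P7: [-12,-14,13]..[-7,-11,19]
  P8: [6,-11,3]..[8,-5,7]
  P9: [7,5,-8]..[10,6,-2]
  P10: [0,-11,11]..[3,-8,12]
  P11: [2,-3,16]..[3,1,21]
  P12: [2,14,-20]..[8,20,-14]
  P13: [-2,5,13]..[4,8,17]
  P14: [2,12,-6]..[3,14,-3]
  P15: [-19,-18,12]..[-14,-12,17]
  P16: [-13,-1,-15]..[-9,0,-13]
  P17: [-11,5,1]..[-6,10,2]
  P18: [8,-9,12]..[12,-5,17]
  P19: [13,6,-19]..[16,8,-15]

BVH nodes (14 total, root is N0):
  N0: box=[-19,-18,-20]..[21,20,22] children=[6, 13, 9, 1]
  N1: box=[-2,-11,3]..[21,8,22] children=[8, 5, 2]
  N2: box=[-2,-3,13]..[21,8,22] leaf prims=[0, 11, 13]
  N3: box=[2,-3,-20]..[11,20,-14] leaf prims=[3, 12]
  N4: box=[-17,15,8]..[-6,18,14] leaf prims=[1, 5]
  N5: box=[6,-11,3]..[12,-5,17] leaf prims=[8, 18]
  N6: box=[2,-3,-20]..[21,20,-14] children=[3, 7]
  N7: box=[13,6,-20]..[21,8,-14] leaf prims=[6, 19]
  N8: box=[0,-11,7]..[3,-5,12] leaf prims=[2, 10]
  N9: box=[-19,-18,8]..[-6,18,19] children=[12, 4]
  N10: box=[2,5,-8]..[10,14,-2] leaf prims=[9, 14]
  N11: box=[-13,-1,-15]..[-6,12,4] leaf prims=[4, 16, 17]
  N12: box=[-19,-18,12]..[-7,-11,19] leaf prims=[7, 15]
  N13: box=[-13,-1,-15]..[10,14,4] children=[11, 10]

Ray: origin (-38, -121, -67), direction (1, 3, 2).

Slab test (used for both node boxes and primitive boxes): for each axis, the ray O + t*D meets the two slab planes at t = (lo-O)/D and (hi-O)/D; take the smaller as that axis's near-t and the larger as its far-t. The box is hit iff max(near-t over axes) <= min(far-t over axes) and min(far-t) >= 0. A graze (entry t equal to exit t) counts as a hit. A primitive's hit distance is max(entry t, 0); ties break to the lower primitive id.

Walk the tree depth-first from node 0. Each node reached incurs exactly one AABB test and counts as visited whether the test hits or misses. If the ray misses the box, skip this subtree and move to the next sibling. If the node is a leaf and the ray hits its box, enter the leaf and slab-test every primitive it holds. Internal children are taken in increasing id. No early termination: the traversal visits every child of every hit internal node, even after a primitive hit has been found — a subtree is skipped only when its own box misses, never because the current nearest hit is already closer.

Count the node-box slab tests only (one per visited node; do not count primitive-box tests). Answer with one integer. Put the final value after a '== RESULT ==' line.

Trace the traversal:
N0 x:[19,59] y:[103/3,47] z:[47/2,89/2] -> hit [103/3,89/2], descend [1, 6, 9, 13]
  N1 x:[36,59] y:[110/3,43] z:[35,89/2] -> hit [110/3,43], descend [2, 5, 8]
    N2 x:[36,59] y:[118/3,43] z:[40,89/2] -> hit [40,43] leaf, test {P0(miss), P11(miss), P13@t=42}
    N5 x:[44,50] y:[110/3,116/3] z:[35,42] -> miss, prune
    N8 x:[38,41] y:[110/3,116/3] z:[37,79/2] -> hit [38,116/3] leaf, test {P2@t=38, P10(miss)}
  N6 x:[40,59] y:[118/3,47] z:[47/2,53/2] -> miss, prune
  N9 x:[19,32] y:[103/3,139/3] z:[75/2,43] -> miss, prune
  N13 x:[25,48] y:[40,45] z:[26,71/2] -> miss, prune

Summary -> nodes [0, 1, 2, 5, 8, 6, 9, 13]; box-tests=8; leaf-entries=2; first=P2

== RESULT ==
8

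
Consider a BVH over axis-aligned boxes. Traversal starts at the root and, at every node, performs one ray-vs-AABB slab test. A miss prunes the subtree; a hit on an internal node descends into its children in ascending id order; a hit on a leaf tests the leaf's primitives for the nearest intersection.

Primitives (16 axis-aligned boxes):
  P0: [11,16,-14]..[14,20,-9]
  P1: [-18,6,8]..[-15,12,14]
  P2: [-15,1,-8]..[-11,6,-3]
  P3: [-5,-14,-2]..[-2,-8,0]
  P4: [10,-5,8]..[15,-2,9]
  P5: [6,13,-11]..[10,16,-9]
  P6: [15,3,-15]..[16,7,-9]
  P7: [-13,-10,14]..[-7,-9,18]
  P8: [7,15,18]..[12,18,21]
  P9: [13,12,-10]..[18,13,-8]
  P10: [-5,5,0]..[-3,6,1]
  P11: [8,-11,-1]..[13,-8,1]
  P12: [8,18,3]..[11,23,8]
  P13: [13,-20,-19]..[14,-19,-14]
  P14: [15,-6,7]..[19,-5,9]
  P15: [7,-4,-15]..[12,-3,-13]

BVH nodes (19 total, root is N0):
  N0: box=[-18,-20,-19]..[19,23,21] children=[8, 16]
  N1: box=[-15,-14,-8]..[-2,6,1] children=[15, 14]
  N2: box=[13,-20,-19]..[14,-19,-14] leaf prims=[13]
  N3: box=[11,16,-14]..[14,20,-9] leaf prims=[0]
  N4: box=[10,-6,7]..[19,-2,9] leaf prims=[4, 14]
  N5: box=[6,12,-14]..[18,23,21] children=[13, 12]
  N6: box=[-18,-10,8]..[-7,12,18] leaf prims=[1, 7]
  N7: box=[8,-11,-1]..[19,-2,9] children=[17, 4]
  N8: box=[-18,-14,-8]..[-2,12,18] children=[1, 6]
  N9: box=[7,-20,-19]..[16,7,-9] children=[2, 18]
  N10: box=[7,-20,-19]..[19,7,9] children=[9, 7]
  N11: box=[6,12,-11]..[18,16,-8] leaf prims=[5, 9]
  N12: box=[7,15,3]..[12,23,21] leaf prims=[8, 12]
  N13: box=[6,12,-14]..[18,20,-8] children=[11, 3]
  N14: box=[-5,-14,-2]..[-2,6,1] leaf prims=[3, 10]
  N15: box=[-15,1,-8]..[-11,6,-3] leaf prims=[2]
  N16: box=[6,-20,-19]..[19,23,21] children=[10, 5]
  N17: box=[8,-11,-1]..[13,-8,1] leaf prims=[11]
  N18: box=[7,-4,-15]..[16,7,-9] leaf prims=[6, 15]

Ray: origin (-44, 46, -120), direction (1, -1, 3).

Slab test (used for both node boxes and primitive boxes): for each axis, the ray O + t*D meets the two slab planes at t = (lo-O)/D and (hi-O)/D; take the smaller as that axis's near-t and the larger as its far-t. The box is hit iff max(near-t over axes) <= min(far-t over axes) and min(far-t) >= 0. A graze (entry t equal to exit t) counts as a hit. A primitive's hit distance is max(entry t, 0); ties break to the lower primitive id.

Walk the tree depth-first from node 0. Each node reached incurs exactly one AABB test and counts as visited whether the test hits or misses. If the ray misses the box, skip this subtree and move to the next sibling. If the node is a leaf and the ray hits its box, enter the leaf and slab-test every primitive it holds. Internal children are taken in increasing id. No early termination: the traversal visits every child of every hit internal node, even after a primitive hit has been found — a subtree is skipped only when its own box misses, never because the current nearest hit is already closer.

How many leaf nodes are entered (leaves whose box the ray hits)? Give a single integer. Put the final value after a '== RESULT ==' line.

Walk:
N0 x:[26,63] y:[23,66] z:[101/3,47] -> hit [101/3,47], descend [8, 16]
  N8 x:[26,42] y:[34,60] z:[112/3,46] -> hit [112/3,42], descend [1, 6]
    N1 x:[29,42] y:[40,60] z:[112/3,121/3] -> hit [40,121/3], descend [14, 15]
      N14 x:[39,42] y:[40,60] z:[118/3,121/3] -> hit [40,121/3] leaf, test {P3(miss), P10@t=40}
      N15 x:[29,33] y:[40,45] z:[112/3,39] -> miss, prune
    N6 x:[26,37] y:[34,56] z:[128/3,46] -> miss, prune
  N16 x:[50,63] y:[23,66] z:[101/3,47] -> miss, prune

7 AABB tests over nodes [0, 8, 1, 14, 15, 6, 16]; 1 leaf entered; closest P10.

== RESULT ==
1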